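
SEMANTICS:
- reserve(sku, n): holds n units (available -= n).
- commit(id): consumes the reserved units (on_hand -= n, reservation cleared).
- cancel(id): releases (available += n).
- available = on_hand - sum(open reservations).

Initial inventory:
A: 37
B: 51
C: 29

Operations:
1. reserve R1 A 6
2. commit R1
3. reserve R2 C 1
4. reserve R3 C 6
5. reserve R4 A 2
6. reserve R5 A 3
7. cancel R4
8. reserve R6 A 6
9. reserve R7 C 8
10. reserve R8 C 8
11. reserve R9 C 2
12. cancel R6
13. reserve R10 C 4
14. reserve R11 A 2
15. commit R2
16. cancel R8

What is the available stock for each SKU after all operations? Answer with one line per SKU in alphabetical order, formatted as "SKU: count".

Answer: A: 26
B: 51
C: 8

Derivation:
Step 1: reserve R1 A 6 -> on_hand[A=37 B=51 C=29] avail[A=31 B=51 C=29] open={R1}
Step 2: commit R1 -> on_hand[A=31 B=51 C=29] avail[A=31 B=51 C=29] open={}
Step 3: reserve R2 C 1 -> on_hand[A=31 B=51 C=29] avail[A=31 B=51 C=28] open={R2}
Step 4: reserve R3 C 6 -> on_hand[A=31 B=51 C=29] avail[A=31 B=51 C=22] open={R2,R3}
Step 5: reserve R4 A 2 -> on_hand[A=31 B=51 C=29] avail[A=29 B=51 C=22] open={R2,R3,R4}
Step 6: reserve R5 A 3 -> on_hand[A=31 B=51 C=29] avail[A=26 B=51 C=22] open={R2,R3,R4,R5}
Step 7: cancel R4 -> on_hand[A=31 B=51 C=29] avail[A=28 B=51 C=22] open={R2,R3,R5}
Step 8: reserve R6 A 6 -> on_hand[A=31 B=51 C=29] avail[A=22 B=51 C=22] open={R2,R3,R5,R6}
Step 9: reserve R7 C 8 -> on_hand[A=31 B=51 C=29] avail[A=22 B=51 C=14] open={R2,R3,R5,R6,R7}
Step 10: reserve R8 C 8 -> on_hand[A=31 B=51 C=29] avail[A=22 B=51 C=6] open={R2,R3,R5,R6,R7,R8}
Step 11: reserve R9 C 2 -> on_hand[A=31 B=51 C=29] avail[A=22 B=51 C=4] open={R2,R3,R5,R6,R7,R8,R9}
Step 12: cancel R6 -> on_hand[A=31 B=51 C=29] avail[A=28 B=51 C=4] open={R2,R3,R5,R7,R8,R9}
Step 13: reserve R10 C 4 -> on_hand[A=31 B=51 C=29] avail[A=28 B=51 C=0] open={R10,R2,R3,R5,R7,R8,R9}
Step 14: reserve R11 A 2 -> on_hand[A=31 B=51 C=29] avail[A=26 B=51 C=0] open={R10,R11,R2,R3,R5,R7,R8,R9}
Step 15: commit R2 -> on_hand[A=31 B=51 C=28] avail[A=26 B=51 C=0] open={R10,R11,R3,R5,R7,R8,R9}
Step 16: cancel R8 -> on_hand[A=31 B=51 C=28] avail[A=26 B=51 C=8] open={R10,R11,R3,R5,R7,R9}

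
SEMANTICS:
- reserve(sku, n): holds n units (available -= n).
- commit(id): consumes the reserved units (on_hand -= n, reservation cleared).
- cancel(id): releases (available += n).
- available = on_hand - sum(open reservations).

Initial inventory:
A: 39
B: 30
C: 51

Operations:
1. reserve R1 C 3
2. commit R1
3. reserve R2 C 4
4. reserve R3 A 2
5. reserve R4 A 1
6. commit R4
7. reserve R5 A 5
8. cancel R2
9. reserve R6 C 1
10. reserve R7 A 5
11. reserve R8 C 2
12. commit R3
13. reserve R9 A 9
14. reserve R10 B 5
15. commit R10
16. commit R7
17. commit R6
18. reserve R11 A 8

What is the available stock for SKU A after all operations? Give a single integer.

Step 1: reserve R1 C 3 -> on_hand[A=39 B=30 C=51] avail[A=39 B=30 C=48] open={R1}
Step 2: commit R1 -> on_hand[A=39 B=30 C=48] avail[A=39 B=30 C=48] open={}
Step 3: reserve R2 C 4 -> on_hand[A=39 B=30 C=48] avail[A=39 B=30 C=44] open={R2}
Step 4: reserve R3 A 2 -> on_hand[A=39 B=30 C=48] avail[A=37 B=30 C=44] open={R2,R3}
Step 5: reserve R4 A 1 -> on_hand[A=39 B=30 C=48] avail[A=36 B=30 C=44] open={R2,R3,R4}
Step 6: commit R4 -> on_hand[A=38 B=30 C=48] avail[A=36 B=30 C=44] open={R2,R3}
Step 7: reserve R5 A 5 -> on_hand[A=38 B=30 C=48] avail[A=31 B=30 C=44] open={R2,R3,R5}
Step 8: cancel R2 -> on_hand[A=38 B=30 C=48] avail[A=31 B=30 C=48] open={R3,R5}
Step 9: reserve R6 C 1 -> on_hand[A=38 B=30 C=48] avail[A=31 B=30 C=47] open={R3,R5,R6}
Step 10: reserve R7 A 5 -> on_hand[A=38 B=30 C=48] avail[A=26 B=30 C=47] open={R3,R5,R6,R7}
Step 11: reserve R8 C 2 -> on_hand[A=38 B=30 C=48] avail[A=26 B=30 C=45] open={R3,R5,R6,R7,R8}
Step 12: commit R3 -> on_hand[A=36 B=30 C=48] avail[A=26 B=30 C=45] open={R5,R6,R7,R8}
Step 13: reserve R9 A 9 -> on_hand[A=36 B=30 C=48] avail[A=17 B=30 C=45] open={R5,R6,R7,R8,R9}
Step 14: reserve R10 B 5 -> on_hand[A=36 B=30 C=48] avail[A=17 B=25 C=45] open={R10,R5,R6,R7,R8,R9}
Step 15: commit R10 -> on_hand[A=36 B=25 C=48] avail[A=17 B=25 C=45] open={R5,R6,R7,R8,R9}
Step 16: commit R7 -> on_hand[A=31 B=25 C=48] avail[A=17 B=25 C=45] open={R5,R6,R8,R9}
Step 17: commit R6 -> on_hand[A=31 B=25 C=47] avail[A=17 B=25 C=45] open={R5,R8,R9}
Step 18: reserve R11 A 8 -> on_hand[A=31 B=25 C=47] avail[A=9 B=25 C=45] open={R11,R5,R8,R9}
Final available[A] = 9

Answer: 9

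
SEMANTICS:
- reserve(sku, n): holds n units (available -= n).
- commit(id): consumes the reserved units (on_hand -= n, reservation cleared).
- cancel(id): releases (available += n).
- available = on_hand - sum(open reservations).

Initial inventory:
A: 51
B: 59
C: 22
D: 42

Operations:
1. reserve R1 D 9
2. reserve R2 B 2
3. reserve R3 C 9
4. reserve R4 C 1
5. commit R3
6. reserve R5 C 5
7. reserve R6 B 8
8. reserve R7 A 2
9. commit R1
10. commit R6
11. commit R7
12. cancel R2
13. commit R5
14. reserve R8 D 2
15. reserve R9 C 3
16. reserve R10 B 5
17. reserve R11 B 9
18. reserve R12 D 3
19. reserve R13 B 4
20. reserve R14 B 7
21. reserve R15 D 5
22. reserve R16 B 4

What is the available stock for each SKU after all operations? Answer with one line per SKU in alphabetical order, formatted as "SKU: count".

Answer: A: 49
B: 22
C: 4
D: 23

Derivation:
Step 1: reserve R1 D 9 -> on_hand[A=51 B=59 C=22 D=42] avail[A=51 B=59 C=22 D=33] open={R1}
Step 2: reserve R2 B 2 -> on_hand[A=51 B=59 C=22 D=42] avail[A=51 B=57 C=22 D=33] open={R1,R2}
Step 3: reserve R3 C 9 -> on_hand[A=51 B=59 C=22 D=42] avail[A=51 B=57 C=13 D=33] open={R1,R2,R3}
Step 4: reserve R4 C 1 -> on_hand[A=51 B=59 C=22 D=42] avail[A=51 B=57 C=12 D=33] open={R1,R2,R3,R4}
Step 5: commit R3 -> on_hand[A=51 B=59 C=13 D=42] avail[A=51 B=57 C=12 D=33] open={R1,R2,R4}
Step 6: reserve R5 C 5 -> on_hand[A=51 B=59 C=13 D=42] avail[A=51 B=57 C=7 D=33] open={R1,R2,R4,R5}
Step 7: reserve R6 B 8 -> on_hand[A=51 B=59 C=13 D=42] avail[A=51 B=49 C=7 D=33] open={R1,R2,R4,R5,R6}
Step 8: reserve R7 A 2 -> on_hand[A=51 B=59 C=13 D=42] avail[A=49 B=49 C=7 D=33] open={R1,R2,R4,R5,R6,R7}
Step 9: commit R1 -> on_hand[A=51 B=59 C=13 D=33] avail[A=49 B=49 C=7 D=33] open={R2,R4,R5,R6,R7}
Step 10: commit R6 -> on_hand[A=51 B=51 C=13 D=33] avail[A=49 B=49 C=7 D=33] open={R2,R4,R5,R7}
Step 11: commit R7 -> on_hand[A=49 B=51 C=13 D=33] avail[A=49 B=49 C=7 D=33] open={R2,R4,R5}
Step 12: cancel R2 -> on_hand[A=49 B=51 C=13 D=33] avail[A=49 B=51 C=7 D=33] open={R4,R5}
Step 13: commit R5 -> on_hand[A=49 B=51 C=8 D=33] avail[A=49 B=51 C=7 D=33] open={R4}
Step 14: reserve R8 D 2 -> on_hand[A=49 B=51 C=8 D=33] avail[A=49 B=51 C=7 D=31] open={R4,R8}
Step 15: reserve R9 C 3 -> on_hand[A=49 B=51 C=8 D=33] avail[A=49 B=51 C=4 D=31] open={R4,R8,R9}
Step 16: reserve R10 B 5 -> on_hand[A=49 B=51 C=8 D=33] avail[A=49 B=46 C=4 D=31] open={R10,R4,R8,R9}
Step 17: reserve R11 B 9 -> on_hand[A=49 B=51 C=8 D=33] avail[A=49 B=37 C=4 D=31] open={R10,R11,R4,R8,R9}
Step 18: reserve R12 D 3 -> on_hand[A=49 B=51 C=8 D=33] avail[A=49 B=37 C=4 D=28] open={R10,R11,R12,R4,R8,R9}
Step 19: reserve R13 B 4 -> on_hand[A=49 B=51 C=8 D=33] avail[A=49 B=33 C=4 D=28] open={R10,R11,R12,R13,R4,R8,R9}
Step 20: reserve R14 B 7 -> on_hand[A=49 B=51 C=8 D=33] avail[A=49 B=26 C=4 D=28] open={R10,R11,R12,R13,R14,R4,R8,R9}
Step 21: reserve R15 D 5 -> on_hand[A=49 B=51 C=8 D=33] avail[A=49 B=26 C=4 D=23] open={R10,R11,R12,R13,R14,R15,R4,R8,R9}
Step 22: reserve R16 B 4 -> on_hand[A=49 B=51 C=8 D=33] avail[A=49 B=22 C=4 D=23] open={R10,R11,R12,R13,R14,R15,R16,R4,R8,R9}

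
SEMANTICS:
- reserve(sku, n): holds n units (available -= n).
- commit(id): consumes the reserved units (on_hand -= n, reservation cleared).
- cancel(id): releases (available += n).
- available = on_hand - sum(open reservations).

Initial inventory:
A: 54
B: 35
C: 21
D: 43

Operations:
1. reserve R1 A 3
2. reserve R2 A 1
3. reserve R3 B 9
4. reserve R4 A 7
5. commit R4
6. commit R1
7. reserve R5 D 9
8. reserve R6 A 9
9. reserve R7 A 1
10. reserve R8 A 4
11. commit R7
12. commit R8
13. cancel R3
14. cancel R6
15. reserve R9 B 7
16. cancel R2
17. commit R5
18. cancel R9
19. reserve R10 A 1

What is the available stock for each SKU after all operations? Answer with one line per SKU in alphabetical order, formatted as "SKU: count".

Answer: A: 38
B: 35
C: 21
D: 34

Derivation:
Step 1: reserve R1 A 3 -> on_hand[A=54 B=35 C=21 D=43] avail[A=51 B=35 C=21 D=43] open={R1}
Step 2: reserve R2 A 1 -> on_hand[A=54 B=35 C=21 D=43] avail[A=50 B=35 C=21 D=43] open={R1,R2}
Step 3: reserve R3 B 9 -> on_hand[A=54 B=35 C=21 D=43] avail[A=50 B=26 C=21 D=43] open={R1,R2,R3}
Step 4: reserve R4 A 7 -> on_hand[A=54 B=35 C=21 D=43] avail[A=43 B=26 C=21 D=43] open={R1,R2,R3,R4}
Step 5: commit R4 -> on_hand[A=47 B=35 C=21 D=43] avail[A=43 B=26 C=21 D=43] open={R1,R2,R3}
Step 6: commit R1 -> on_hand[A=44 B=35 C=21 D=43] avail[A=43 B=26 C=21 D=43] open={R2,R3}
Step 7: reserve R5 D 9 -> on_hand[A=44 B=35 C=21 D=43] avail[A=43 B=26 C=21 D=34] open={R2,R3,R5}
Step 8: reserve R6 A 9 -> on_hand[A=44 B=35 C=21 D=43] avail[A=34 B=26 C=21 D=34] open={R2,R3,R5,R6}
Step 9: reserve R7 A 1 -> on_hand[A=44 B=35 C=21 D=43] avail[A=33 B=26 C=21 D=34] open={R2,R3,R5,R6,R7}
Step 10: reserve R8 A 4 -> on_hand[A=44 B=35 C=21 D=43] avail[A=29 B=26 C=21 D=34] open={R2,R3,R5,R6,R7,R8}
Step 11: commit R7 -> on_hand[A=43 B=35 C=21 D=43] avail[A=29 B=26 C=21 D=34] open={R2,R3,R5,R6,R8}
Step 12: commit R8 -> on_hand[A=39 B=35 C=21 D=43] avail[A=29 B=26 C=21 D=34] open={R2,R3,R5,R6}
Step 13: cancel R3 -> on_hand[A=39 B=35 C=21 D=43] avail[A=29 B=35 C=21 D=34] open={R2,R5,R6}
Step 14: cancel R6 -> on_hand[A=39 B=35 C=21 D=43] avail[A=38 B=35 C=21 D=34] open={R2,R5}
Step 15: reserve R9 B 7 -> on_hand[A=39 B=35 C=21 D=43] avail[A=38 B=28 C=21 D=34] open={R2,R5,R9}
Step 16: cancel R2 -> on_hand[A=39 B=35 C=21 D=43] avail[A=39 B=28 C=21 D=34] open={R5,R9}
Step 17: commit R5 -> on_hand[A=39 B=35 C=21 D=34] avail[A=39 B=28 C=21 D=34] open={R9}
Step 18: cancel R9 -> on_hand[A=39 B=35 C=21 D=34] avail[A=39 B=35 C=21 D=34] open={}
Step 19: reserve R10 A 1 -> on_hand[A=39 B=35 C=21 D=34] avail[A=38 B=35 C=21 D=34] open={R10}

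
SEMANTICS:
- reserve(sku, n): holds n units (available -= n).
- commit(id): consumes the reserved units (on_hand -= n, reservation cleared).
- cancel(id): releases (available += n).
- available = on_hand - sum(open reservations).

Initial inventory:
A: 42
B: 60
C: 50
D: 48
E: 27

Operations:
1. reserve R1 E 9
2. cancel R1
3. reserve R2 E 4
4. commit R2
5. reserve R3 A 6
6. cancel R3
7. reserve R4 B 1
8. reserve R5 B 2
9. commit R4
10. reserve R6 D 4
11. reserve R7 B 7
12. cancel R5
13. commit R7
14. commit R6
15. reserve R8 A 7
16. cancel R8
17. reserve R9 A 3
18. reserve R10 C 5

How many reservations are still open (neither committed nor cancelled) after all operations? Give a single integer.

Answer: 2

Derivation:
Step 1: reserve R1 E 9 -> on_hand[A=42 B=60 C=50 D=48 E=27] avail[A=42 B=60 C=50 D=48 E=18] open={R1}
Step 2: cancel R1 -> on_hand[A=42 B=60 C=50 D=48 E=27] avail[A=42 B=60 C=50 D=48 E=27] open={}
Step 3: reserve R2 E 4 -> on_hand[A=42 B=60 C=50 D=48 E=27] avail[A=42 B=60 C=50 D=48 E=23] open={R2}
Step 4: commit R2 -> on_hand[A=42 B=60 C=50 D=48 E=23] avail[A=42 B=60 C=50 D=48 E=23] open={}
Step 5: reserve R3 A 6 -> on_hand[A=42 B=60 C=50 D=48 E=23] avail[A=36 B=60 C=50 D=48 E=23] open={R3}
Step 6: cancel R3 -> on_hand[A=42 B=60 C=50 D=48 E=23] avail[A=42 B=60 C=50 D=48 E=23] open={}
Step 7: reserve R4 B 1 -> on_hand[A=42 B=60 C=50 D=48 E=23] avail[A=42 B=59 C=50 D=48 E=23] open={R4}
Step 8: reserve R5 B 2 -> on_hand[A=42 B=60 C=50 D=48 E=23] avail[A=42 B=57 C=50 D=48 E=23] open={R4,R5}
Step 9: commit R4 -> on_hand[A=42 B=59 C=50 D=48 E=23] avail[A=42 B=57 C=50 D=48 E=23] open={R5}
Step 10: reserve R6 D 4 -> on_hand[A=42 B=59 C=50 D=48 E=23] avail[A=42 B=57 C=50 D=44 E=23] open={R5,R6}
Step 11: reserve R7 B 7 -> on_hand[A=42 B=59 C=50 D=48 E=23] avail[A=42 B=50 C=50 D=44 E=23] open={R5,R6,R7}
Step 12: cancel R5 -> on_hand[A=42 B=59 C=50 D=48 E=23] avail[A=42 B=52 C=50 D=44 E=23] open={R6,R7}
Step 13: commit R7 -> on_hand[A=42 B=52 C=50 D=48 E=23] avail[A=42 B=52 C=50 D=44 E=23] open={R6}
Step 14: commit R6 -> on_hand[A=42 B=52 C=50 D=44 E=23] avail[A=42 B=52 C=50 D=44 E=23] open={}
Step 15: reserve R8 A 7 -> on_hand[A=42 B=52 C=50 D=44 E=23] avail[A=35 B=52 C=50 D=44 E=23] open={R8}
Step 16: cancel R8 -> on_hand[A=42 B=52 C=50 D=44 E=23] avail[A=42 B=52 C=50 D=44 E=23] open={}
Step 17: reserve R9 A 3 -> on_hand[A=42 B=52 C=50 D=44 E=23] avail[A=39 B=52 C=50 D=44 E=23] open={R9}
Step 18: reserve R10 C 5 -> on_hand[A=42 B=52 C=50 D=44 E=23] avail[A=39 B=52 C=45 D=44 E=23] open={R10,R9}
Open reservations: ['R10', 'R9'] -> 2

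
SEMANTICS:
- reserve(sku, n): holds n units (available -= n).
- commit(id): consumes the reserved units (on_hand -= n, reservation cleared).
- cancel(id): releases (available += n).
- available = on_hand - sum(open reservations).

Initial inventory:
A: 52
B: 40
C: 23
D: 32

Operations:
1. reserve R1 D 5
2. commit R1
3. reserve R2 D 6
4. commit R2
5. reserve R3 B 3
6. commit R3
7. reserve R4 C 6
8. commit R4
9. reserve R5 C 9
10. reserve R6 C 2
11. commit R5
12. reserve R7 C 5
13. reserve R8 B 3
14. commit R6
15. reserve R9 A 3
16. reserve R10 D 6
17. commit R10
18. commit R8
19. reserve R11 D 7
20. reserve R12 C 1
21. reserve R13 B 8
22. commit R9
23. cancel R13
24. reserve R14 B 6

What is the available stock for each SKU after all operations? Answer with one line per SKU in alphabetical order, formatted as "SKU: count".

Answer: A: 49
B: 28
C: 0
D: 8

Derivation:
Step 1: reserve R1 D 5 -> on_hand[A=52 B=40 C=23 D=32] avail[A=52 B=40 C=23 D=27] open={R1}
Step 2: commit R1 -> on_hand[A=52 B=40 C=23 D=27] avail[A=52 B=40 C=23 D=27] open={}
Step 3: reserve R2 D 6 -> on_hand[A=52 B=40 C=23 D=27] avail[A=52 B=40 C=23 D=21] open={R2}
Step 4: commit R2 -> on_hand[A=52 B=40 C=23 D=21] avail[A=52 B=40 C=23 D=21] open={}
Step 5: reserve R3 B 3 -> on_hand[A=52 B=40 C=23 D=21] avail[A=52 B=37 C=23 D=21] open={R3}
Step 6: commit R3 -> on_hand[A=52 B=37 C=23 D=21] avail[A=52 B=37 C=23 D=21] open={}
Step 7: reserve R4 C 6 -> on_hand[A=52 B=37 C=23 D=21] avail[A=52 B=37 C=17 D=21] open={R4}
Step 8: commit R4 -> on_hand[A=52 B=37 C=17 D=21] avail[A=52 B=37 C=17 D=21] open={}
Step 9: reserve R5 C 9 -> on_hand[A=52 B=37 C=17 D=21] avail[A=52 B=37 C=8 D=21] open={R5}
Step 10: reserve R6 C 2 -> on_hand[A=52 B=37 C=17 D=21] avail[A=52 B=37 C=6 D=21] open={R5,R6}
Step 11: commit R5 -> on_hand[A=52 B=37 C=8 D=21] avail[A=52 B=37 C=6 D=21] open={R6}
Step 12: reserve R7 C 5 -> on_hand[A=52 B=37 C=8 D=21] avail[A=52 B=37 C=1 D=21] open={R6,R7}
Step 13: reserve R8 B 3 -> on_hand[A=52 B=37 C=8 D=21] avail[A=52 B=34 C=1 D=21] open={R6,R7,R8}
Step 14: commit R6 -> on_hand[A=52 B=37 C=6 D=21] avail[A=52 B=34 C=1 D=21] open={R7,R8}
Step 15: reserve R9 A 3 -> on_hand[A=52 B=37 C=6 D=21] avail[A=49 B=34 C=1 D=21] open={R7,R8,R9}
Step 16: reserve R10 D 6 -> on_hand[A=52 B=37 C=6 D=21] avail[A=49 B=34 C=1 D=15] open={R10,R7,R8,R9}
Step 17: commit R10 -> on_hand[A=52 B=37 C=6 D=15] avail[A=49 B=34 C=1 D=15] open={R7,R8,R9}
Step 18: commit R8 -> on_hand[A=52 B=34 C=6 D=15] avail[A=49 B=34 C=1 D=15] open={R7,R9}
Step 19: reserve R11 D 7 -> on_hand[A=52 B=34 C=6 D=15] avail[A=49 B=34 C=1 D=8] open={R11,R7,R9}
Step 20: reserve R12 C 1 -> on_hand[A=52 B=34 C=6 D=15] avail[A=49 B=34 C=0 D=8] open={R11,R12,R7,R9}
Step 21: reserve R13 B 8 -> on_hand[A=52 B=34 C=6 D=15] avail[A=49 B=26 C=0 D=8] open={R11,R12,R13,R7,R9}
Step 22: commit R9 -> on_hand[A=49 B=34 C=6 D=15] avail[A=49 B=26 C=0 D=8] open={R11,R12,R13,R7}
Step 23: cancel R13 -> on_hand[A=49 B=34 C=6 D=15] avail[A=49 B=34 C=0 D=8] open={R11,R12,R7}
Step 24: reserve R14 B 6 -> on_hand[A=49 B=34 C=6 D=15] avail[A=49 B=28 C=0 D=8] open={R11,R12,R14,R7}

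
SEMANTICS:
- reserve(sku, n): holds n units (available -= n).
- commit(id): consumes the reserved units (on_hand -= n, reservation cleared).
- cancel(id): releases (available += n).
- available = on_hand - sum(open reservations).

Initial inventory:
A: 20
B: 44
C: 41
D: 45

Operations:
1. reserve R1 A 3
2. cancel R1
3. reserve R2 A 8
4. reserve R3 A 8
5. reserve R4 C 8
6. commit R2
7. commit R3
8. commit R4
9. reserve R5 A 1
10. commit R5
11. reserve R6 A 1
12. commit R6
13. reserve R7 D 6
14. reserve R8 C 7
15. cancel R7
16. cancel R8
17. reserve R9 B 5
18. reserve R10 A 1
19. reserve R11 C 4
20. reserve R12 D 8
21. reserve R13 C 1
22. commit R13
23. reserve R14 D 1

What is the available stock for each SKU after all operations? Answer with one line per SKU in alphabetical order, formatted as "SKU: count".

Answer: A: 1
B: 39
C: 28
D: 36

Derivation:
Step 1: reserve R1 A 3 -> on_hand[A=20 B=44 C=41 D=45] avail[A=17 B=44 C=41 D=45] open={R1}
Step 2: cancel R1 -> on_hand[A=20 B=44 C=41 D=45] avail[A=20 B=44 C=41 D=45] open={}
Step 3: reserve R2 A 8 -> on_hand[A=20 B=44 C=41 D=45] avail[A=12 B=44 C=41 D=45] open={R2}
Step 4: reserve R3 A 8 -> on_hand[A=20 B=44 C=41 D=45] avail[A=4 B=44 C=41 D=45] open={R2,R3}
Step 5: reserve R4 C 8 -> on_hand[A=20 B=44 C=41 D=45] avail[A=4 B=44 C=33 D=45] open={R2,R3,R4}
Step 6: commit R2 -> on_hand[A=12 B=44 C=41 D=45] avail[A=4 B=44 C=33 D=45] open={R3,R4}
Step 7: commit R3 -> on_hand[A=4 B=44 C=41 D=45] avail[A=4 B=44 C=33 D=45] open={R4}
Step 8: commit R4 -> on_hand[A=4 B=44 C=33 D=45] avail[A=4 B=44 C=33 D=45] open={}
Step 9: reserve R5 A 1 -> on_hand[A=4 B=44 C=33 D=45] avail[A=3 B=44 C=33 D=45] open={R5}
Step 10: commit R5 -> on_hand[A=3 B=44 C=33 D=45] avail[A=3 B=44 C=33 D=45] open={}
Step 11: reserve R6 A 1 -> on_hand[A=3 B=44 C=33 D=45] avail[A=2 B=44 C=33 D=45] open={R6}
Step 12: commit R6 -> on_hand[A=2 B=44 C=33 D=45] avail[A=2 B=44 C=33 D=45] open={}
Step 13: reserve R7 D 6 -> on_hand[A=2 B=44 C=33 D=45] avail[A=2 B=44 C=33 D=39] open={R7}
Step 14: reserve R8 C 7 -> on_hand[A=2 B=44 C=33 D=45] avail[A=2 B=44 C=26 D=39] open={R7,R8}
Step 15: cancel R7 -> on_hand[A=2 B=44 C=33 D=45] avail[A=2 B=44 C=26 D=45] open={R8}
Step 16: cancel R8 -> on_hand[A=2 B=44 C=33 D=45] avail[A=2 B=44 C=33 D=45] open={}
Step 17: reserve R9 B 5 -> on_hand[A=2 B=44 C=33 D=45] avail[A=2 B=39 C=33 D=45] open={R9}
Step 18: reserve R10 A 1 -> on_hand[A=2 B=44 C=33 D=45] avail[A=1 B=39 C=33 D=45] open={R10,R9}
Step 19: reserve R11 C 4 -> on_hand[A=2 B=44 C=33 D=45] avail[A=1 B=39 C=29 D=45] open={R10,R11,R9}
Step 20: reserve R12 D 8 -> on_hand[A=2 B=44 C=33 D=45] avail[A=1 B=39 C=29 D=37] open={R10,R11,R12,R9}
Step 21: reserve R13 C 1 -> on_hand[A=2 B=44 C=33 D=45] avail[A=1 B=39 C=28 D=37] open={R10,R11,R12,R13,R9}
Step 22: commit R13 -> on_hand[A=2 B=44 C=32 D=45] avail[A=1 B=39 C=28 D=37] open={R10,R11,R12,R9}
Step 23: reserve R14 D 1 -> on_hand[A=2 B=44 C=32 D=45] avail[A=1 B=39 C=28 D=36] open={R10,R11,R12,R14,R9}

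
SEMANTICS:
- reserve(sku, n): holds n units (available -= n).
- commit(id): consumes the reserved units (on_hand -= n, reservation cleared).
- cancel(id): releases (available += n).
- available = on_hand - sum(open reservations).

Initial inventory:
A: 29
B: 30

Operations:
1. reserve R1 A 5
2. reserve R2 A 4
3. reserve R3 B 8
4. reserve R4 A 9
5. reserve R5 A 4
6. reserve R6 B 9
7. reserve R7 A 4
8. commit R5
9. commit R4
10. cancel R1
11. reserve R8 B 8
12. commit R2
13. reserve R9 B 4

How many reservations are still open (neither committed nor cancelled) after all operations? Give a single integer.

Answer: 5

Derivation:
Step 1: reserve R1 A 5 -> on_hand[A=29 B=30] avail[A=24 B=30] open={R1}
Step 2: reserve R2 A 4 -> on_hand[A=29 B=30] avail[A=20 B=30] open={R1,R2}
Step 3: reserve R3 B 8 -> on_hand[A=29 B=30] avail[A=20 B=22] open={R1,R2,R3}
Step 4: reserve R4 A 9 -> on_hand[A=29 B=30] avail[A=11 B=22] open={R1,R2,R3,R4}
Step 5: reserve R5 A 4 -> on_hand[A=29 B=30] avail[A=7 B=22] open={R1,R2,R3,R4,R5}
Step 6: reserve R6 B 9 -> on_hand[A=29 B=30] avail[A=7 B=13] open={R1,R2,R3,R4,R5,R6}
Step 7: reserve R7 A 4 -> on_hand[A=29 B=30] avail[A=3 B=13] open={R1,R2,R3,R4,R5,R6,R7}
Step 8: commit R5 -> on_hand[A=25 B=30] avail[A=3 B=13] open={R1,R2,R3,R4,R6,R7}
Step 9: commit R4 -> on_hand[A=16 B=30] avail[A=3 B=13] open={R1,R2,R3,R6,R7}
Step 10: cancel R1 -> on_hand[A=16 B=30] avail[A=8 B=13] open={R2,R3,R6,R7}
Step 11: reserve R8 B 8 -> on_hand[A=16 B=30] avail[A=8 B=5] open={R2,R3,R6,R7,R8}
Step 12: commit R2 -> on_hand[A=12 B=30] avail[A=8 B=5] open={R3,R6,R7,R8}
Step 13: reserve R9 B 4 -> on_hand[A=12 B=30] avail[A=8 B=1] open={R3,R6,R7,R8,R9}
Open reservations: ['R3', 'R6', 'R7', 'R8', 'R9'] -> 5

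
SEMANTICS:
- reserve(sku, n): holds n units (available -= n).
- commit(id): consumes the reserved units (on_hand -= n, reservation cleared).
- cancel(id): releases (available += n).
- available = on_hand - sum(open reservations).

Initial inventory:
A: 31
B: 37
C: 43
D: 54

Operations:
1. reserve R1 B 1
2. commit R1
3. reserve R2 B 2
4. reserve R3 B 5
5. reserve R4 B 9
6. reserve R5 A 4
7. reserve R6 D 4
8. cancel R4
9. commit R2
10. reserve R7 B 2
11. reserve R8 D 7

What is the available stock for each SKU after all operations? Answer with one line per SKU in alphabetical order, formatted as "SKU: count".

Step 1: reserve R1 B 1 -> on_hand[A=31 B=37 C=43 D=54] avail[A=31 B=36 C=43 D=54] open={R1}
Step 2: commit R1 -> on_hand[A=31 B=36 C=43 D=54] avail[A=31 B=36 C=43 D=54] open={}
Step 3: reserve R2 B 2 -> on_hand[A=31 B=36 C=43 D=54] avail[A=31 B=34 C=43 D=54] open={R2}
Step 4: reserve R3 B 5 -> on_hand[A=31 B=36 C=43 D=54] avail[A=31 B=29 C=43 D=54] open={R2,R3}
Step 5: reserve R4 B 9 -> on_hand[A=31 B=36 C=43 D=54] avail[A=31 B=20 C=43 D=54] open={R2,R3,R4}
Step 6: reserve R5 A 4 -> on_hand[A=31 B=36 C=43 D=54] avail[A=27 B=20 C=43 D=54] open={R2,R3,R4,R5}
Step 7: reserve R6 D 4 -> on_hand[A=31 B=36 C=43 D=54] avail[A=27 B=20 C=43 D=50] open={R2,R3,R4,R5,R6}
Step 8: cancel R4 -> on_hand[A=31 B=36 C=43 D=54] avail[A=27 B=29 C=43 D=50] open={R2,R3,R5,R6}
Step 9: commit R2 -> on_hand[A=31 B=34 C=43 D=54] avail[A=27 B=29 C=43 D=50] open={R3,R5,R6}
Step 10: reserve R7 B 2 -> on_hand[A=31 B=34 C=43 D=54] avail[A=27 B=27 C=43 D=50] open={R3,R5,R6,R7}
Step 11: reserve R8 D 7 -> on_hand[A=31 B=34 C=43 D=54] avail[A=27 B=27 C=43 D=43] open={R3,R5,R6,R7,R8}

Answer: A: 27
B: 27
C: 43
D: 43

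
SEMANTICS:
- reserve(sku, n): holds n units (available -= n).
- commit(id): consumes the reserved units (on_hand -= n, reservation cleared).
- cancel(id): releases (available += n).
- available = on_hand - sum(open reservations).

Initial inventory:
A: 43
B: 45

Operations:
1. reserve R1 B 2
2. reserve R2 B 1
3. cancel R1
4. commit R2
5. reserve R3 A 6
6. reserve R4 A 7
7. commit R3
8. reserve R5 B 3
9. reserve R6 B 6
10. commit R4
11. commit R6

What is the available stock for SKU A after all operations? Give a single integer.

Step 1: reserve R1 B 2 -> on_hand[A=43 B=45] avail[A=43 B=43] open={R1}
Step 2: reserve R2 B 1 -> on_hand[A=43 B=45] avail[A=43 B=42] open={R1,R2}
Step 3: cancel R1 -> on_hand[A=43 B=45] avail[A=43 B=44] open={R2}
Step 4: commit R2 -> on_hand[A=43 B=44] avail[A=43 B=44] open={}
Step 5: reserve R3 A 6 -> on_hand[A=43 B=44] avail[A=37 B=44] open={R3}
Step 6: reserve R4 A 7 -> on_hand[A=43 B=44] avail[A=30 B=44] open={R3,R4}
Step 7: commit R3 -> on_hand[A=37 B=44] avail[A=30 B=44] open={R4}
Step 8: reserve R5 B 3 -> on_hand[A=37 B=44] avail[A=30 B=41] open={R4,R5}
Step 9: reserve R6 B 6 -> on_hand[A=37 B=44] avail[A=30 B=35] open={R4,R5,R6}
Step 10: commit R4 -> on_hand[A=30 B=44] avail[A=30 B=35] open={R5,R6}
Step 11: commit R6 -> on_hand[A=30 B=38] avail[A=30 B=35] open={R5}
Final available[A] = 30

Answer: 30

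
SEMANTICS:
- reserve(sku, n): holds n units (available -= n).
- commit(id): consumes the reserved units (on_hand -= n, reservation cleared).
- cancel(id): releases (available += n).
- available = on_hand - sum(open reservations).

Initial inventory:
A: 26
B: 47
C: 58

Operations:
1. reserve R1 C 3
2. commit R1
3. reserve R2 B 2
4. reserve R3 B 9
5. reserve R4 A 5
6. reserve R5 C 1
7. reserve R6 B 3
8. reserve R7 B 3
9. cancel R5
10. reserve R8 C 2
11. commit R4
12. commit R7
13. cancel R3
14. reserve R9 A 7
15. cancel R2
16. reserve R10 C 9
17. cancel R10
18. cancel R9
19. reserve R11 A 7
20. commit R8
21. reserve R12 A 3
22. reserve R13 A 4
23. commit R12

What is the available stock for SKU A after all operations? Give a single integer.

Step 1: reserve R1 C 3 -> on_hand[A=26 B=47 C=58] avail[A=26 B=47 C=55] open={R1}
Step 2: commit R1 -> on_hand[A=26 B=47 C=55] avail[A=26 B=47 C=55] open={}
Step 3: reserve R2 B 2 -> on_hand[A=26 B=47 C=55] avail[A=26 B=45 C=55] open={R2}
Step 4: reserve R3 B 9 -> on_hand[A=26 B=47 C=55] avail[A=26 B=36 C=55] open={R2,R3}
Step 5: reserve R4 A 5 -> on_hand[A=26 B=47 C=55] avail[A=21 B=36 C=55] open={R2,R3,R4}
Step 6: reserve R5 C 1 -> on_hand[A=26 B=47 C=55] avail[A=21 B=36 C=54] open={R2,R3,R4,R5}
Step 7: reserve R6 B 3 -> on_hand[A=26 B=47 C=55] avail[A=21 B=33 C=54] open={R2,R3,R4,R5,R6}
Step 8: reserve R7 B 3 -> on_hand[A=26 B=47 C=55] avail[A=21 B=30 C=54] open={R2,R3,R4,R5,R6,R7}
Step 9: cancel R5 -> on_hand[A=26 B=47 C=55] avail[A=21 B=30 C=55] open={R2,R3,R4,R6,R7}
Step 10: reserve R8 C 2 -> on_hand[A=26 B=47 C=55] avail[A=21 B=30 C=53] open={R2,R3,R4,R6,R7,R8}
Step 11: commit R4 -> on_hand[A=21 B=47 C=55] avail[A=21 B=30 C=53] open={R2,R3,R6,R7,R8}
Step 12: commit R7 -> on_hand[A=21 B=44 C=55] avail[A=21 B=30 C=53] open={R2,R3,R6,R8}
Step 13: cancel R3 -> on_hand[A=21 B=44 C=55] avail[A=21 B=39 C=53] open={R2,R6,R8}
Step 14: reserve R9 A 7 -> on_hand[A=21 B=44 C=55] avail[A=14 B=39 C=53] open={R2,R6,R8,R9}
Step 15: cancel R2 -> on_hand[A=21 B=44 C=55] avail[A=14 B=41 C=53] open={R6,R8,R9}
Step 16: reserve R10 C 9 -> on_hand[A=21 B=44 C=55] avail[A=14 B=41 C=44] open={R10,R6,R8,R9}
Step 17: cancel R10 -> on_hand[A=21 B=44 C=55] avail[A=14 B=41 C=53] open={R6,R8,R9}
Step 18: cancel R9 -> on_hand[A=21 B=44 C=55] avail[A=21 B=41 C=53] open={R6,R8}
Step 19: reserve R11 A 7 -> on_hand[A=21 B=44 C=55] avail[A=14 B=41 C=53] open={R11,R6,R8}
Step 20: commit R8 -> on_hand[A=21 B=44 C=53] avail[A=14 B=41 C=53] open={R11,R6}
Step 21: reserve R12 A 3 -> on_hand[A=21 B=44 C=53] avail[A=11 B=41 C=53] open={R11,R12,R6}
Step 22: reserve R13 A 4 -> on_hand[A=21 B=44 C=53] avail[A=7 B=41 C=53] open={R11,R12,R13,R6}
Step 23: commit R12 -> on_hand[A=18 B=44 C=53] avail[A=7 B=41 C=53] open={R11,R13,R6}
Final available[A] = 7

Answer: 7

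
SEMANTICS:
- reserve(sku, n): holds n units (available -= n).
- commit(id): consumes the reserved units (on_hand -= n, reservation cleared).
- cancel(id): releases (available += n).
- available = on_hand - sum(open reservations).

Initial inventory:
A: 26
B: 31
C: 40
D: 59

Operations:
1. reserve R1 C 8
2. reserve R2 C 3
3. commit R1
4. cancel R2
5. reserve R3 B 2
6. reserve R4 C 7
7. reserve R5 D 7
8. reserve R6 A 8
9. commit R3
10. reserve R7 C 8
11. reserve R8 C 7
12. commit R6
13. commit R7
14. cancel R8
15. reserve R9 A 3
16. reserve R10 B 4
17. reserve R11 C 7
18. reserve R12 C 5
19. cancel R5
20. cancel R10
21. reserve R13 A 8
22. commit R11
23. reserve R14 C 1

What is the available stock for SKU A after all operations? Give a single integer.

Step 1: reserve R1 C 8 -> on_hand[A=26 B=31 C=40 D=59] avail[A=26 B=31 C=32 D=59] open={R1}
Step 2: reserve R2 C 3 -> on_hand[A=26 B=31 C=40 D=59] avail[A=26 B=31 C=29 D=59] open={R1,R2}
Step 3: commit R1 -> on_hand[A=26 B=31 C=32 D=59] avail[A=26 B=31 C=29 D=59] open={R2}
Step 4: cancel R2 -> on_hand[A=26 B=31 C=32 D=59] avail[A=26 B=31 C=32 D=59] open={}
Step 5: reserve R3 B 2 -> on_hand[A=26 B=31 C=32 D=59] avail[A=26 B=29 C=32 D=59] open={R3}
Step 6: reserve R4 C 7 -> on_hand[A=26 B=31 C=32 D=59] avail[A=26 B=29 C=25 D=59] open={R3,R4}
Step 7: reserve R5 D 7 -> on_hand[A=26 B=31 C=32 D=59] avail[A=26 B=29 C=25 D=52] open={R3,R4,R5}
Step 8: reserve R6 A 8 -> on_hand[A=26 B=31 C=32 D=59] avail[A=18 B=29 C=25 D=52] open={R3,R4,R5,R6}
Step 9: commit R3 -> on_hand[A=26 B=29 C=32 D=59] avail[A=18 B=29 C=25 D=52] open={R4,R5,R6}
Step 10: reserve R7 C 8 -> on_hand[A=26 B=29 C=32 D=59] avail[A=18 B=29 C=17 D=52] open={R4,R5,R6,R7}
Step 11: reserve R8 C 7 -> on_hand[A=26 B=29 C=32 D=59] avail[A=18 B=29 C=10 D=52] open={R4,R5,R6,R7,R8}
Step 12: commit R6 -> on_hand[A=18 B=29 C=32 D=59] avail[A=18 B=29 C=10 D=52] open={R4,R5,R7,R8}
Step 13: commit R7 -> on_hand[A=18 B=29 C=24 D=59] avail[A=18 B=29 C=10 D=52] open={R4,R5,R8}
Step 14: cancel R8 -> on_hand[A=18 B=29 C=24 D=59] avail[A=18 B=29 C=17 D=52] open={R4,R5}
Step 15: reserve R9 A 3 -> on_hand[A=18 B=29 C=24 D=59] avail[A=15 B=29 C=17 D=52] open={R4,R5,R9}
Step 16: reserve R10 B 4 -> on_hand[A=18 B=29 C=24 D=59] avail[A=15 B=25 C=17 D=52] open={R10,R4,R5,R9}
Step 17: reserve R11 C 7 -> on_hand[A=18 B=29 C=24 D=59] avail[A=15 B=25 C=10 D=52] open={R10,R11,R4,R5,R9}
Step 18: reserve R12 C 5 -> on_hand[A=18 B=29 C=24 D=59] avail[A=15 B=25 C=5 D=52] open={R10,R11,R12,R4,R5,R9}
Step 19: cancel R5 -> on_hand[A=18 B=29 C=24 D=59] avail[A=15 B=25 C=5 D=59] open={R10,R11,R12,R4,R9}
Step 20: cancel R10 -> on_hand[A=18 B=29 C=24 D=59] avail[A=15 B=29 C=5 D=59] open={R11,R12,R4,R9}
Step 21: reserve R13 A 8 -> on_hand[A=18 B=29 C=24 D=59] avail[A=7 B=29 C=5 D=59] open={R11,R12,R13,R4,R9}
Step 22: commit R11 -> on_hand[A=18 B=29 C=17 D=59] avail[A=7 B=29 C=5 D=59] open={R12,R13,R4,R9}
Step 23: reserve R14 C 1 -> on_hand[A=18 B=29 C=17 D=59] avail[A=7 B=29 C=4 D=59] open={R12,R13,R14,R4,R9}
Final available[A] = 7

Answer: 7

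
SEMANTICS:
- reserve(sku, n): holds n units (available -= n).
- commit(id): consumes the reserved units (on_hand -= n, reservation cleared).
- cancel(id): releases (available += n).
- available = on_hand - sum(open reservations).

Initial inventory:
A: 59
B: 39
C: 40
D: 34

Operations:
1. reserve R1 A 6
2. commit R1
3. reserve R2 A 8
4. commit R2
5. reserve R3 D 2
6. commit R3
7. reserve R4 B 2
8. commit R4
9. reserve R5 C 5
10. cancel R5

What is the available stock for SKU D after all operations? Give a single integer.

Answer: 32

Derivation:
Step 1: reserve R1 A 6 -> on_hand[A=59 B=39 C=40 D=34] avail[A=53 B=39 C=40 D=34] open={R1}
Step 2: commit R1 -> on_hand[A=53 B=39 C=40 D=34] avail[A=53 B=39 C=40 D=34] open={}
Step 3: reserve R2 A 8 -> on_hand[A=53 B=39 C=40 D=34] avail[A=45 B=39 C=40 D=34] open={R2}
Step 4: commit R2 -> on_hand[A=45 B=39 C=40 D=34] avail[A=45 B=39 C=40 D=34] open={}
Step 5: reserve R3 D 2 -> on_hand[A=45 B=39 C=40 D=34] avail[A=45 B=39 C=40 D=32] open={R3}
Step 6: commit R3 -> on_hand[A=45 B=39 C=40 D=32] avail[A=45 B=39 C=40 D=32] open={}
Step 7: reserve R4 B 2 -> on_hand[A=45 B=39 C=40 D=32] avail[A=45 B=37 C=40 D=32] open={R4}
Step 8: commit R4 -> on_hand[A=45 B=37 C=40 D=32] avail[A=45 B=37 C=40 D=32] open={}
Step 9: reserve R5 C 5 -> on_hand[A=45 B=37 C=40 D=32] avail[A=45 B=37 C=35 D=32] open={R5}
Step 10: cancel R5 -> on_hand[A=45 B=37 C=40 D=32] avail[A=45 B=37 C=40 D=32] open={}
Final available[D] = 32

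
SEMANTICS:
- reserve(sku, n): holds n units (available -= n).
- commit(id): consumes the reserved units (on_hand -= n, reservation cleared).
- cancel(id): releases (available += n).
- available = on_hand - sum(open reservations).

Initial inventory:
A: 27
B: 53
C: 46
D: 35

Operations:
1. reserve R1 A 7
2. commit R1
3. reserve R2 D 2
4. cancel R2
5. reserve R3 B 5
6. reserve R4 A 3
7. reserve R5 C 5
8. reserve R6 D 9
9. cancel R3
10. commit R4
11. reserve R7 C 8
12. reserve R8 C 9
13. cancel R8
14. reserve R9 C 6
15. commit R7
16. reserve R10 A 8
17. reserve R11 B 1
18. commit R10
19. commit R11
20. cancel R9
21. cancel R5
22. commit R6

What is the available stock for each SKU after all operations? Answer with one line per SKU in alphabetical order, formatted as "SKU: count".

Step 1: reserve R1 A 7 -> on_hand[A=27 B=53 C=46 D=35] avail[A=20 B=53 C=46 D=35] open={R1}
Step 2: commit R1 -> on_hand[A=20 B=53 C=46 D=35] avail[A=20 B=53 C=46 D=35] open={}
Step 3: reserve R2 D 2 -> on_hand[A=20 B=53 C=46 D=35] avail[A=20 B=53 C=46 D=33] open={R2}
Step 4: cancel R2 -> on_hand[A=20 B=53 C=46 D=35] avail[A=20 B=53 C=46 D=35] open={}
Step 5: reserve R3 B 5 -> on_hand[A=20 B=53 C=46 D=35] avail[A=20 B=48 C=46 D=35] open={R3}
Step 6: reserve R4 A 3 -> on_hand[A=20 B=53 C=46 D=35] avail[A=17 B=48 C=46 D=35] open={R3,R4}
Step 7: reserve R5 C 5 -> on_hand[A=20 B=53 C=46 D=35] avail[A=17 B=48 C=41 D=35] open={R3,R4,R5}
Step 8: reserve R6 D 9 -> on_hand[A=20 B=53 C=46 D=35] avail[A=17 B=48 C=41 D=26] open={R3,R4,R5,R6}
Step 9: cancel R3 -> on_hand[A=20 B=53 C=46 D=35] avail[A=17 B=53 C=41 D=26] open={R4,R5,R6}
Step 10: commit R4 -> on_hand[A=17 B=53 C=46 D=35] avail[A=17 B=53 C=41 D=26] open={R5,R6}
Step 11: reserve R7 C 8 -> on_hand[A=17 B=53 C=46 D=35] avail[A=17 B=53 C=33 D=26] open={R5,R6,R7}
Step 12: reserve R8 C 9 -> on_hand[A=17 B=53 C=46 D=35] avail[A=17 B=53 C=24 D=26] open={R5,R6,R7,R8}
Step 13: cancel R8 -> on_hand[A=17 B=53 C=46 D=35] avail[A=17 B=53 C=33 D=26] open={R5,R6,R7}
Step 14: reserve R9 C 6 -> on_hand[A=17 B=53 C=46 D=35] avail[A=17 B=53 C=27 D=26] open={R5,R6,R7,R9}
Step 15: commit R7 -> on_hand[A=17 B=53 C=38 D=35] avail[A=17 B=53 C=27 D=26] open={R5,R6,R9}
Step 16: reserve R10 A 8 -> on_hand[A=17 B=53 C=38 D=35] avail[A=9 B=53 C=27 D=26] open={R10,R5,R6,R9}
Step 17: reserve R11 B 1 -> on_hand[A=17 B=53 C=38 D=35] avail[A=9 B=52 C=27 D=26] open={R10,R11,R5,R6,R9}
Step 18: commit R10 -> on_hand[A=9 B=53 C=38 D=35] avail[A=9 B=52 C=27 D=26] open={R11,R5,R6,R9}
Step 19: commit R11 -> on_hand[A=9 B=52 C=38 D=35] avail[A=9 B=52 C=27 D=26] open={R5,R6,R9}
Step 20: cancel R9 -> on_hand[A=9 B=52 C=38 D=35] avail[A=9 B=52 C=33 D=26] open={R5,R6}
Step 21: cancel R5 -> on_hand[A=9 B=52 C=38 D=35] avail[A=9 B=52 C=38 D=26] open={R6}
Step 22: commit R6 -> on_hand[A=9 B=52 C=38 D=26] avail[A=9 B=52 C=38 D=26] open={}

Answer: A: 9
B: 52
C: 38
D: 26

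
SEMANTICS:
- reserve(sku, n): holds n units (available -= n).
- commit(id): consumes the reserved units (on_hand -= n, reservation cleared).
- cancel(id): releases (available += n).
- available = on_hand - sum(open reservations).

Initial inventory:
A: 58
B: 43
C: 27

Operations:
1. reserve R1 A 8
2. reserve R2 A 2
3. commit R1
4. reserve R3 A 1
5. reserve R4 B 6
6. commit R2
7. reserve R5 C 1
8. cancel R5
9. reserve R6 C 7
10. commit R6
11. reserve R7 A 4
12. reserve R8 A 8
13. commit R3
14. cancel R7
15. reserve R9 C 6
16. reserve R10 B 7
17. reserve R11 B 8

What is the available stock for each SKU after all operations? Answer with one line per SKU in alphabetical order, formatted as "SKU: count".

Step 1: reserve R1 A 8 -> on_hand[A=58 B=43 C=27] avail[A=50 B=43 C=27] open={R1}
Step 2: reserve R2 A 2 -> on_hand[A=58 B=43 C=27] avail[A=48 B=43 C=27] open={R1,R2}
Step 3: commit R1 -> on_hand[A=50 B=43 C=27] avail[A=48 B=43 C=27] open={R2}
Step 4: reserve R3 A 1 -> on_hand[A=50 B=43 C=27] avail[A=47 B=43 C=27] open={R2,R3}
Step 5: reserve R4 B 6 -> on_hand[A=50 B=43 C=27] avail[A=47 B=37 C=27] open={R2,R3,R4}
Step 6: commit R2 -> on_hand[A=48 B=43 C=27] avail[A=47 B=37 C=27] open={R3,R4}
Step 7: reserve R5 C 1 -> on_hand[A=48 B=43 C=27] avail[A=47 B=37 C=26] open={R3,R4,R5}
Step 8: cancel R5 -> on_hand[A=48 B=43 C=27] avail[A=47 B=37 C=27] open={R3,R4}
Step 9: reserve R6 C 7 -> on_hand[A=48 B=43 C=27] avail[A=47 B=37 C=20] open={R3,R4,R6}
Step 10: commit R6 -> on_hand[A=48 B=43 C=20] avail[A=47 B=37 C=20] open={R3,R4}
Step 11: reserve R7 A 4 -> on_hand[A=48 B=43 C=20] avail[A=43 B=37 C=20] open={R3,R4,R7}
Step 12: reserve R8 A 8 -> on_hand[A=48 B=43 C=20] avail[A=35 B=37 C=20] open={R3,R4,R7,R8}
Step 13: commit R3 -> on_hand[A=47 B=43 C=20] avail[A=35 B=37 C=20] open={R4,R7,R8}
Step 14: cancel R7 -> on_hand[A=47 B=43 C=20] avail[A=39 B=37 C=20] open={R4,R8}
Step 15: reserve R9 C 6 -> on_hand[A=47 B=43 C=20] avail[A=39 B=37 C=14] open={R4,R8,R9}
Step 16: reserve R10 B 7 -> on_hand[A=47 B=43 C=20] avail[A=39 B=30 C=14] open={R10,R4,R8,R9}
Step 17: reserve R11 B 8 -> on_hand[A=47 B=43 C=20] avail[A=39 B=22 C=14] open={R10,R11,R4,R8,R9}

Answer: A: 39
B: 22
C: 14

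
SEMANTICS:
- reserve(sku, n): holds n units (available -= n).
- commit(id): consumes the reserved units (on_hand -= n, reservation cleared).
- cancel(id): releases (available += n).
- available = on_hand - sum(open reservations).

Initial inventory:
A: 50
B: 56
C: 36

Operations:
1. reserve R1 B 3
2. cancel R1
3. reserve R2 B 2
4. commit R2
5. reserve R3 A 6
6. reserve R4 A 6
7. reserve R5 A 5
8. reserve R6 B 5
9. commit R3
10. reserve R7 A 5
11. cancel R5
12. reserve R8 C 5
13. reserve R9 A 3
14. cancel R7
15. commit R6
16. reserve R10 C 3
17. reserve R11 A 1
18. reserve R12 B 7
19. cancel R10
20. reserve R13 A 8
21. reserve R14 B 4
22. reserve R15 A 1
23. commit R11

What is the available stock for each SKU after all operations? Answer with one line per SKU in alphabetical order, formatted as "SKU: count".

Answer: A: 25
B: 38
C: 31

Derivation:
Step 1: reserve R1 B 3 -> on_hand[A=50 B=56 C=36] avail[A=50 B=53 C=36] open={R1}
Step 2: cancel R1 -> on_hand[A=50 B=56 C=36] avail[A=50 B=56 C=36] open={}
Step 3: reserve R2 B 2 -> on_hand[A=50 B=56 C=36] avail[A=50 B=54 C=36] open={R2}
Step 4: commit R2 -> on_hand[A=50 B=54 C=36] avail[A=50 B=54 C=36] open={}
Step 5: reserve R3 A 6 -> on_hand[A=50 B=54 C=36] avail[A=44 B=54 C=36] open={R3}
Step 6: reserve R4 A 6 -> on_hand[A=50 B=54 C=36] avail[A=38 B=54 C=36] open={R3,R4}
Step 7: reserve R5 A 5 -> on_hand[A=50 B=54 C=36] avail[A=33 B=54 C=36] open={R3,R4,R5}
Step 8: reserve R6 B 5 -> on_hand[A=50 B=54 C=36] avail[A=33 B=49 C=36] open={R3,R4,R5,R6}
Step 9: commit R3 -> on_hand[A=44 B=54 C=36] avail[A=33 B=49 C=36] open={R4,R5,R6}
Step 10: reserve R7 A 5 -> on_hand[A=44 B=54 C=36] avail[A=28 B=49 C=36] open={R4,R5,R6,R7}
Step 11: cancel R5 -> on_hand[A=44 B=54 C=36] avail[A=33 B=49 C=36] open={R4,R6,R7}
Step 12: reserve R8 C 5 -> on_hand[A=44 B=54 C=36] avail[A=33 B=49 C=31] open={R4,R6,R7,R8}
Step 13: reserve R9 A 3 -> on_hand[A=44 B=54 C=36] avail[A=30 B=49 C=31] open={R4,R6,R7,R8,R9}
Step 14: cancel R7 -> on_hand[A=44 B=54 C=36] avail[A=35 B=49 C=31] open={R4,R6,R8,R9}
Step 15: commit R6 -> on_hand[A=44 B=49 C=36] avail[A=35 B=49 C=31] open={R4,R8,R9}
Step 16: reserve R10 C 3 -> on_hand[A=44 B=49 C=36] avail[A=35 B=49 C=28] open={R10,R4,R8,R9}
Step 17: reserve R11 A 1 -> on_hand[A=44 B=49 C=36] avail[A=34 B=49 C=28] open={R10,R11,R4,R8,R9}
Step 18: reserve R12 B 7 -> on_hand[A=44 B=49 C=36] avail[A=34 B=42 C=28] open={R10,R11,R12,R4,R8,R9}
Step 19: cancel R10 -> on_hand[A=44 B=49 C=36] avail[A=34 B=42 C=31] open={R11,R12,R4,R8,R9}
Step 20: reserve R13 A 8 -> on_hand[A=44 B=49 C=36] avail[A=26 B=42 C=31] open={R11,R12,R13,R4,R8,R9}
Step 21: reserve R14 B 4 -> on_hand[A=44 B=49 C=36] avail[A=26 B=38 C=31] open={R11,R12,R13,R14,R4,R8,R9}
Step 22: reserve R15 A 1 -> on_hand[A=44 B=49 C=36] avail[A=25 B=38 C=31] open={R11,R12,R13,R14,R15,R4,R8,R9}
Step 23: commit R11 -> on_hand[A=43 B=49 C=36] avail[A=25 B=38 C=31] open={R12,R13,R14,R15,R4,R8,R9}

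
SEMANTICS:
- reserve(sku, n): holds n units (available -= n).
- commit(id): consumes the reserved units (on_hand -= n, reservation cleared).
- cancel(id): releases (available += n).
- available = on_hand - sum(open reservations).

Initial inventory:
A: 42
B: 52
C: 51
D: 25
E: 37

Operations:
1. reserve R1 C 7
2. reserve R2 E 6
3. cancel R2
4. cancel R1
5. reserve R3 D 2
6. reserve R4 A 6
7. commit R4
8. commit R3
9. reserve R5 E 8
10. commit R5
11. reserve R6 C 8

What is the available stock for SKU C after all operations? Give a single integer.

Step 1: reserve R1 C 7 -> on_hand[A=42 B=52 C=51 D=25 E=37] avail[A=42 B=52 C=44 D=25 E=37] open={R1}
Step 2: reserve R2 E 6 -> on_hand[A=42 B=52 C=51 D=25 E=37] avail[A=42 B=52 C=44 D=25 E=31] open={R1,R2}
Step 3: cancel R2 -> on_hand[A=42 B=52 C=51 D=25 E=37] avail[A=42 B=52 C=44 D=25 E=37] open={R1}
Step 4: cancel R1 -> on_hand[A=42 B=52 C=51 D=25 E=37] avail[A=42 B=52 C=51 D=25 E=37] open={}
Step 5: reserve R3 D 2 -> on_hand[A=42 B=52 C=51 D=25 E=37] avail[A=42 B=52 C=51 D=23 E=37] open={R3}
Step 6: reserve R4 A 6 -> on_hand[A=42 B=52 C=51 D=25 E=37] avail[A=36 B=52 C=51 D=23 E=37] open={R3,R4}
Step 7: commit R4 -> on_hand[A=36 B=52 C=51 D=25 E=37] avail[A=36 B=52 C=51 D=23 E=37] open={R3}
Step 8: commit R3 -> on_hand[A=36 B=52 C=51 D=23 E=37] avail[A=36 B=52 C=51 D=23 E=37] open={}
Step 9: reserve R5 E 8 -> on_hand[A=36 B=52 C=51 D=23 E=37] avail[A=36 B=52 C=51 D=23 E=29] open={R5}
Step 10: commit R5 -> on_hand[A=36 B=52 C=51 D=23 E=29] avail[A=36 B=52 C=51 D=23 E=29] open={}
Step 11: reserve R6 C 8 -> on_hand[A=36 B=52 C=51 D=23 E=29] avail[A=36 B=52 C=43 D=23 E=29] open={R6}
Final available[C] = 43

Answer: 43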